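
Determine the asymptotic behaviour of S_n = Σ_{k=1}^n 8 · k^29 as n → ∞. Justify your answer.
S_n ~ 4 · n^30 / 15

By integral comparison (Euler-Maclaurin), Σ_{k=1}^n 8 · k^29 = 8 · ∫_0^n x^29 dx + O(n^29) = 8 · n^30/30 = 4 · n^30 / 15 + O(n^29). (Equivalently, Faulhaber's formula gives the same leading term.)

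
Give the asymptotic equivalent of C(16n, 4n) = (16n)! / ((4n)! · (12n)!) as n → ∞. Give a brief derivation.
C(16n, 4n) ~ (256/27)^(4n) · sqrt(2/(3π·4n))

Write N = 4n. Apply Stirling to each factorial:
  (4N)! ~ sqrt(2π·4N) · (4N/e)^(4N),
  N! ~ sqrt(2π N) · (N/e)^N,
  (3N)! ~ sqrt(2π·3N) · (3N/e)^(3N).
The exponential factors combine to (4N)^(4N) / (N^N · (3N)^(3N)) = 4^(4N)/3^(3N) = (4^4/3^3)^N = (256/27)^N.
The square-root prefactors combine to sqrt(2π·4N) / (sqrt(2π N)·sqrt(2π·3N)) = sqrt(4 / (2π·3·N)) = sqrt(2/(3π·4n)).
Substituting N = 4n: C(16n, 4n) ~ (256/27)^(4n) · sqrt(2/(3π·4n)).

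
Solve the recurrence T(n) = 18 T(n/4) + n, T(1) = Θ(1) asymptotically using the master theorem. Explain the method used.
T(n) = Θ(n^(log_4 18))

Master theorem: compare f(n) = n to n^(log_4 18) where log_4 18 ≈ 2.085. Since 1 < log_4 18, we have f(n) = O(n^(log_4 18 − ε)) for some ε > 0 — Case 1. Hence T(n) = Θ(n^(log_4 18)).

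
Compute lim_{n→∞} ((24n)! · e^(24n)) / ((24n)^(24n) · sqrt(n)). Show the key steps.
lim = sqrt(2π·24)

Stirling: (24n)! ~ sqrt(2π·24n) · (24n/e)^(24n). Hence
  (24n)! · e^(24n) / (24n)^(24n) ~ sqrt(2π·24n).
Dividing by sqrt(n): sqrt(2π·24n) / sqrt(n) = sqrt(2π·24) · n^((1−1)/2), so the limit is sqrt(2π·24).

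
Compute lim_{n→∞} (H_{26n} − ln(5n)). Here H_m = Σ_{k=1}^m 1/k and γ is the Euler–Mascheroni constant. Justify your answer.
lim = ln(26/5) + γ

By Euler-Maclaurin, H_m = ln m + γ + O(1/m). So
  H_{26n} − ln(5n) = ln(26n) + γ − ln(5n) + O(1/n)
                       = ln(26/5) + γ + O(1/n).
Hence the limit is ln(26/5) + γ.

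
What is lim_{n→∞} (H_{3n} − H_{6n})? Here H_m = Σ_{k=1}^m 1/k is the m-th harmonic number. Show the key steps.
lim = ln(3/6) = −ln 2

Euler-Maclaurin gives H_m = ln m + γ + 1/(2m) + O(1/m^2). The γ and O(1/m) terms cancel in the difference:
  H_{3n} − H_{6n} = ln(3n) − ln(6n) + O(1/n) = ln(3/6) + O(1/n).
Hence the limit is ln(3/6) = −ln 2.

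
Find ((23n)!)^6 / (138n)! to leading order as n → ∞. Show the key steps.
((23n)!)^6/(138n)! ~ ((2π·23n)^(5/2) / sqrt(6)) · 6^(−6·23n)  →  0

Write N = 23n. Stirling: N! ~ sqrt(2π N)(N/e)^N and (6N)! ~ sqrt(2π·6N)·(6N/e)^(6N).
  (N!)^6/(6N)! ~ (2π N)^(6/2) (N/e)^(6N) / [sqrt(2π·6N) (6N/e)^(6N)]
     = (2π N)^(6/2) / sqrt(2π·6N) · (N/(6N))^(6N)
     = (2π N)^((6−1)/2) / sqrt(6) · 6^(−6N).
Since 6^6 > 1, the factor 6^(−6N) decays exponentially, so the ratio → 0. Substituting N = 23n gives the stated form.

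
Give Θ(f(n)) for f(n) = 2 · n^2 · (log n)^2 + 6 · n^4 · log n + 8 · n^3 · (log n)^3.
f(n) ∈ Θ(n^4 · log n)

Compare the terms by growth order. For large n, n^a · (log n)^b dominates n^a' · (log n)^b' iff a > a', or (a = a' and b > b'). Ranking the 3 terms shows the dominant one is 6 · n^4 · log n. Hence f(n) ∈ Θ(n^4 · log n).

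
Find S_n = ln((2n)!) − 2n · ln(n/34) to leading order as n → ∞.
S_n ~ 2n · (ln 68 − 1) + O(ln n)

Stirling: ln((2n)!) = 2n ln(2n) − 2n + O(ln n).
  S_n = 2n ln(2n) − 2n − 2n ln(n/34) + O(ln n)
      = 2n ln(2n) − 2n ln n + 2n ln 34 − 2n + O(ln n)
      = 2n ln 2 + 2n ln 34 − 2n + O(ln n)
      = 2n (ln 68 − 1) + O(ln n).
Numerically ln(68) − 1 ≈ 3.2195.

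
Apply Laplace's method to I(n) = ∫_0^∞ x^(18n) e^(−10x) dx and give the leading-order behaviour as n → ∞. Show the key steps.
I(n) ~ (sqrt(2π·18n) / 10) · (18n/(10e))^(18n)

Write the integrand as exp(18n ln x − 10x) and set f(x) = 18n ln x − 10x. Then f'(x) = 18n/x − 10 = 0 at x* = 18n/10, and f''(x*) = −18n/x*^2 = −10^2/(18n). Laplace's method (interior maximum) gives
  I(n) ~ e^(f(x*)) · sqrt(2π / |f''(x*)|)
        = exp(18n ln(18n/10) − 18n) · sqrt(2π · 18n / 10^2)
        = (18n/10)^(18n) e^(−18n) · sqrt(2π·18n) / 10
        = (sqrt(2π·18n) / 10) · (18n/(10e))^(18n).
This matches Γ(18n+1)/10^(18n+1) with Stirling applied to Γ.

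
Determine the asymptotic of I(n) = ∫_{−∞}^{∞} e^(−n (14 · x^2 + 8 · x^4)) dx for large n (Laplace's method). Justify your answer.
I(n) ~ sqrt(π/(14n))

φ(x) = 14 · x^2 + 8 · x^4 has its unique global minimum at x* = 0 (since φ'(x) = 28x + 32x^3 = 0 only at x = 0 for real x with both coefficients positive, and φ → ∞ as |x| → ∞). At x* = 0, φ(0) = 0 and φ''(0) = 28. Laplace's method then gives
  I(n) ~ sqrt(2π / (n · φ''(0))) · e^(−n φ(0)) = sqrt(2π / (28n)) = sqrt(π/(14n)).
The 8 · x^4 term contributes only at subleading order (an O(1/n) relative correction).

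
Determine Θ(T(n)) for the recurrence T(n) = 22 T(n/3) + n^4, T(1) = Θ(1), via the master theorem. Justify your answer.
T(n) = Θ(n^4)

log_3 22 ≈ 2.814. f(n) = n^4 dominates n^(log_3 22) since 4 > 2.814, and the regularity condition a·f(n/b) = 22·(n/3)^4 = (22/81)·n^4 ≤ c·f(n) holds with c = 22/81 ≈ 0.272 < 1. So this is Case 3: T(n) = Θ(f(n)) = Θ(n^4).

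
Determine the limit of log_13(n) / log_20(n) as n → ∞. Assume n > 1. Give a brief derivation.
lim = ln(20) / ln(13) = log_13(20)

Change of base: log_13(n) = ln n / ln 13 and log_20(n) = ln n / ln 20. The ratio is (ln n / ln 13) · (ln 20 / ln n) = ln 20 / ln 13, a constant independent of n. So the limit is ln 20 / ln 13 = log_13(20).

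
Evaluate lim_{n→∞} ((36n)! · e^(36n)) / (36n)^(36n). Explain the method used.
lim = ∞

Stirling: (36n)! ~ sqrt(2π·36n) · (36n/e)^(36n). Hence
  (36n)! · e^(36n) / (36n)^(36n) ~ sqrt(2π·36n) = sqrt(2π·36) · sqrt(n) → ∞.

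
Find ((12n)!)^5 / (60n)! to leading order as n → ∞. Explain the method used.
((12n)!)^5/(60n)! ~ ((2π·12n)^(4/2) / sqrt(5)) · 5^(−5·12n)  →  0

Write N = 12n. Stirling: N! ~ sqrt(2π N)(N/e)^N and (5N)! ~ sqrt(2π·5N)·(5N/e)^(5N).
  (N!)^5/(5N)! ~ (2π N)^(5/2) (N/e)^(5N) / [sqrt(2π·5N) (5N/e)^(5N)]
     = (2π N)^(5/2) / sqrt(2π·5N) · (N/(5N))^(5N)
     = (2π N)^((5−1)/2) / sqrt(5) · 5^(−5N).
Since 5^5 > 1, the factor 5^(−5N) decays exponentially, so the ratio → 0. Substituting N = 12n gives the stated form.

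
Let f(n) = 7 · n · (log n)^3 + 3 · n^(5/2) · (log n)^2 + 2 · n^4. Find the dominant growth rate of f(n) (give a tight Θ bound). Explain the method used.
f(n) ∈ Θ(n^4)

Compare the terms by growth order. For large n, n^a · (log n)^b dominates n^a' · (log n)^b' iff a > a', or (a = a' and b > b'). Ranking the 3 terms shows the dominant one is 2 · n^4. Hence f(n) ∈ Θ(n^4).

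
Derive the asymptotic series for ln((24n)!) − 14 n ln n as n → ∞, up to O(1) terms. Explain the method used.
ln((24n)!) − 14 n ln n = 10 n ln n + 24(ln 24 − 1) n + (1/2) ln(2π·24n) + O(1/n)

Stirling: ln((24n)!) = 24n ln(24n) − 24n + (1/2) ln(2π·24n) + O(1/n).
Expand 24n ln(24n) = 24n (ln n + ln 24) = 24n ln n + 24n ln 24.
Subtract 14n ln n: leading term is (24 − 14) n ln n = 10 n ln n. The next term is 24n ln 24 − 24n = 24(ln 24 − 1) n. Then the (1/2) ln(2π·24n) correction.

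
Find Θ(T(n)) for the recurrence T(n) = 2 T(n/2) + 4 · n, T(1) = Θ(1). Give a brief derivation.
T(n) = Θ(n log n)

log_2 2 = 1, and f(n) = 4 · n = Θ(n^(log_2 2)). This is Case 2 of the master theorem: T(n) = Θ(f(n) · log n) = Θ(n log n).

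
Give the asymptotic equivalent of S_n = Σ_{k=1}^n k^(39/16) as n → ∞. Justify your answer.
S_n ~ (16/55) · n^(55/16)

Integral comparison: Σ_{k=1}^n k^(39/16) = ∫_0^n x^(39/16) dx + O(n^(39/16)). The integral is n^(1 + 39/16) / (1 + 39/16) = n^((39+16)/16) / ((39+16)/16) = (16/55) · n^(55/16).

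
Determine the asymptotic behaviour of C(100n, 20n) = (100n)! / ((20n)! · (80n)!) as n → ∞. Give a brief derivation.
C(100n, 20n) ~ (3125/256)^(20n) · sqrt(5/(8π·20n))

Write N = 20n. Apply Stirling to each factorial:
  (5N)! ~ sqrt(2π·5N) · (5N/e)^(5N),
  N! ~ sqrt(2π N) · (N/e)^N,
  (4N)! ~ sqrt(2π·4N) · (4N/e)^(4N).
The exponential factors combine to (5N)^(5N) / (N^N · (4N)^(4N)) = 5^(5N)/4^(4N) = (5^5/4^4)^N = (3125/256)^N.
The square-root prefactors combine to sqrt(2π·5N) / (sqrt(2π N)·sqrt(2π·4N)) = sqrt(5 / (2π·4·N)) = sqrt(5/(8π·20n)).
Substituting N = 20n: C(100n, 20n) ~ (3125/256)^(20n) · sqrt(5/(8π·20n)).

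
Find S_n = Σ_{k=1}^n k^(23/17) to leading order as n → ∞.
S_n ~ (17/40) · n^(40/17)

Integral comparison: Σ_{k=1}^n k^(23/17) = ∫_0^n x^(23/17) dx + O(n^(23/17)). The integral is n^(1 + 23/17) / (1 + 23/17) = n^((23+17)/17) / ((23+17)/17) = (17/40) · n^(40/17).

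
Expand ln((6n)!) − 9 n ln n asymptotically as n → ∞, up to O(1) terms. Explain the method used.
ln((6n)!) − 9 n ln n = −3 n ln n + 6(ln 6 − 1) n + (1/2) ln(2π·6n) + O(1/n)

Stirling: ln((6n)!) = 6n ln(6n) − 6n + (1/2) ln(2π·6n) + O(1/n).
Expand 6n ln(6n) = 6n (ln n + ln 6) = 6n ln n + 6n ln 6.
Subtract 9n ln n: leading term is (6 − 9) n ln n = −3 n ln n. The next term is 6n ln 6 − 6n = 6(ln 6 − 1) n. Then the (1/2) ln(2π·6n) correction.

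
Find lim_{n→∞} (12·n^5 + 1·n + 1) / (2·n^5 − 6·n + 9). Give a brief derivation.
lim = 12/2 = 6

For large n the leading n^5 terms dominate both numerator and denominator. Dividing top and bottom by n^5, every other term tends to 0, leaving 12/2 = 6.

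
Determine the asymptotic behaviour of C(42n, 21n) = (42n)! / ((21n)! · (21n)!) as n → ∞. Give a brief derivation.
C(42n, 21n) ~ (4)^(21n) · sqrt(1/(π·21n))

Write N = 21n. Apply Stirling to each factorial:
  (2N)! ~ sqrt(2π·2N) · (2N/e)^(2N),
  N! ~ sqrt(2π N) · (N/e)^N,
  (1N)! ~ sqrt(2π·1N) · (1N/e)^(1N).
The exponential factors combine to (2N)^(2N) / (N^N · (1N)^(1N)) = 2^(2N)/1^(1N) = (2^2/1^1)^N = (4)^N.
The square-root prefactors combine to sqrt(2π·2N) / (sqrt(2π N)·sqrt(2π·1N)) = sqrt(2 / (2π·1·N)) = sqrt(1/(π·21n)).
Substituting N = 21n: C(42n, 21n) ~ (4)^(21n) · sqrt(1/(π·21n)).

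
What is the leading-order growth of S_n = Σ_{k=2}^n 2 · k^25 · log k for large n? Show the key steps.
S_n ~ n^26 log n / 13 − n^26 / 338

By integral comparison, S_n = ∫_1^n 2 · x^25 · log x dx + O(n^25 · log n). For the integral, ∫ x^25 log x dx = n^26 log n / 26 − n^26/676 (integration by parts). Hence S_n ~ n^26 log n / 13 − n^26 / 338.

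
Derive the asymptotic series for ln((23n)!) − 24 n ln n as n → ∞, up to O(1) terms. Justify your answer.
ln((23n)!) − 24 n ln n = −n ln n + 23(ln 23 − 1) n + (1/2) ln(2π·23n) + O(1/n)

Stirling: ln((23n)!) = 23n ln(23n) − 23n + (1/2) ln(2π·23n) + O(1/n).
Expand 23n ln(23n) = 23n (ln n + ln 23) = 23n ln n + 23n ln 23.
Subtract 24n ln n: leading term is (23 − 24) n ln n = −n ln n. The next term is 23n ln 23 − 23n = 23(ln 23 − 1) n. Then the (1/2) ln(2π·23n) correction.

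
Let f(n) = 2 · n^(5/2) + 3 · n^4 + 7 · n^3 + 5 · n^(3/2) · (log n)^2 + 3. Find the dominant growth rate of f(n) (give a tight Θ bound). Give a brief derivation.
f(n) ∈ Θ(n^4)

Compare the terms by growth order. For large n, n^a · (log n)^b dominates n^a' · (log n)^b' iff a > a', or (a = a' and b > b'). Ranking the 5 terms shows the dominant one is 3 · n^4. Hence f(n) ∈ Θ(n^4).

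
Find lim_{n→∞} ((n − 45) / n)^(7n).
lim = e^(−315)

Rewrite as (1 − 45/n)^(7n). By the standard limit (1 + x/n)^n → e^x, we have (1 − 45/n)^n → e^(−45), and raising to the 7th power gives e^(−315).
More precisely, ln[(1 − 45/n)^(7n)] = 7n · ln(1 − 45/n) = 7n · (-45/n + O(1/n^2)) = -315 + O(1/n) → -315.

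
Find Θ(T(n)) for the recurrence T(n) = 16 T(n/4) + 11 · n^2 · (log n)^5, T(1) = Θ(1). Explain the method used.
T(n) = Θ(n^2 · (log n)^6)

Here log_4 16 = 2 and f(n) = 11 · n^2 · (log n)^5 = Θ(n^(log_4 16) · (log n)^5). This is the extended Case 2 of the master theorem (f matches the critical exponent up to log factors), giving T(n) = Θ(n^(log_4 16) · (log n)^(5+1)) = Θ(n^2 · (log n)^6).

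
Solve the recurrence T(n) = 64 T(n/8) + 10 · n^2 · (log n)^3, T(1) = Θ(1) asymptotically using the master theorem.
T(n) = Θ(n^2 · (log n)^4)

Here log_8 64 = 2 and f(n) = 10 · n^2 · (log n)^3 = Θ(n^(log_8 64) · (log n)^3). This is the extended Case 2 of the master theorem (f matches the critical exponent up to log factors), giving T(n) = Θ(n^(log_8 64) · (log n)^(3+1)) = Θ(n^2 · (log n)^4).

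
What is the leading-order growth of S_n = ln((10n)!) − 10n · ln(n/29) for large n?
S_n ~ 10n · (ln 290 − 1) + O(ln n)

Stirling: ln((10n)!) = 10n ln(10n) − 10n + O(ln n).
  S_n = 10n ln(10n) − 10n − 10n ln(n/29) + O(ln n)
      = 10n ln(10n) − 10n ln n + 10n ln 29 − 10n + O(ln n)
      = 10n ln 10 + 10n ln 29 − 10n + O(ln n)
      = 10n (ln 290 − 1) + O(ln n).
Numerically ln(290) − 1 ≈ 4.6699.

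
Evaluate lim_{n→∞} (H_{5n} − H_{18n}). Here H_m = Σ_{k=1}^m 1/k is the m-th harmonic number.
lim = ln(5/18)

Euler-Maclaurin gives H_m = ln m + γ + 1/(2m) + O(1/m^2). The γ and O(1/m) terms cancel in the difference:
  H_{5n} − H_{18n} = ln(5n) − ln(18n) + O(1/n) = ln(5/18) + O(1/n).
Hence the limit is ln(5/18).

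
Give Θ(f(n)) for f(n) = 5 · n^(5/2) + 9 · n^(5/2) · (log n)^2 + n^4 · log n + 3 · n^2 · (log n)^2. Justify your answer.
f(n) ∈ Θ(n^4 · log n)

Compare the terms by growth order. For large n, n^a · (log n)^b dominates n^a' · (log n)^b' iff a > a', or (a = a' and b > b'). Ranking the 4 terms shows the dominant one is n^4 · log n. Hence f(n) ∈ Θ(n^4 · log n).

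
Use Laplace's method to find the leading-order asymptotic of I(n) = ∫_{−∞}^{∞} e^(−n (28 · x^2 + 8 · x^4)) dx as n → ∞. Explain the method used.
I(n) ~ sqrt(π/(28n))

φ(x) = 28 · x^2 + 8 · x^4 has its unique global minimum at x* = 0 (since φ'(x) = 56x + 32x^3 = 0 only at x = 0 for real x with both coefficients positive, and φ → ∞ as |x| → ∞). At x* = 0, φ(0) = 0 and φ''(0) = 56. Laplace's method then gives
  I(n) ~ sqrt(2π / (n · φ''(0))) · e^(−n φ(0)) = sqrt(2π / (56n)) = sqrt(π/(28n)).
The 8 · x^4 term contributes only at subleading order (an O(1/n) relative correction).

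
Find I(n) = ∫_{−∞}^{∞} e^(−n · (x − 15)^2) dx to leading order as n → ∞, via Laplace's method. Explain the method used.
I(n) = sqrt(π/n)

Here φ(x) = (x − 15)^2 has its unique minimum at x* = 15 with φ(x*) = 0 and φ''(x*) = 2. Laplace's method gives
  I(n) ~ e^(−n φ(x*)) · sqrt(2π / (n · φ''(x*))) = sqrt(2π / (2n)) = sqrt(π/n).
This is exact: substituting u = (x − 15)·sqrt(n) gives I(n) = (1/sqrt(n)) ∫_{−∞}^{∞} e^(−u^2) du = sqrt(π/n).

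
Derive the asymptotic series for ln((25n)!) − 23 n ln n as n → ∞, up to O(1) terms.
ln((25n)!) − 23 n ln n = 2 n ln n + 25(ln 25 − 1) n + (1/2) ln(2π·25n) + O(1/n)

Stirling: ln((25n)!) = 25n ln(25n) − 25n + (1/2) ln(2π·25n) + O(1/n).
Expand 25n ln(25n) = 25n (ln n + ln 25) = 25n ln n + 25n ln 25.
Subtract 23n ln n: leading term is (25 − 23) n ln n = 2 n ln n. The next term is 25n ln 25 − 25n = 25(ln 25 − 1) n. Then the (1/2) ln(2π·25n) correction.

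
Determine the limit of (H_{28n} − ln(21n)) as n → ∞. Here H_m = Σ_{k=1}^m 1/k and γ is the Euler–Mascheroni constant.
lim = ln(4/3) + γ

By Euler-Maclaurin, H_m = ln m + γ + O(1/m). So
  H_{28n} − ln(21n) = ln(28n) + γ − ln(21n) + O(1/n)
                       = ln(28/21) + γ + O(1/n).
Hence the limit is ln(28/21) + γ (= ln(4/3)).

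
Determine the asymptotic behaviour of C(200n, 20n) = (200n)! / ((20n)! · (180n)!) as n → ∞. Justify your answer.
C(200n, 20n) ~ (10000000000/387420489)^(20n) · sqrt(5/(9π·20n))

Write N = 20n. Apply Stirling to each factorial:
  (10N)! ~ sqrt(2π·10N) · (10N/e)^(10N),
  N! ~ sqrt(2π N) · (N/e)^N,
  (9N)! ~ sqrt(2π·9N) · (9N/e)^(9N).
The exponential factors combine to (10N)^(10N) / (N^N · (9N)^(9N)) = 10^(10N)/9^(9N) = (10^10/9^9)^N = (10000000000/387420489)^N.
The square-root prefactors combine to sqrt(2π·10N) / (sqrt(2π N)·sqrt(2π·9N)) = sqrt(10 / (2π·9·N)) = sqrt(5/(9π·20n)).
Substituting N = 20n: C(200n, 20n) ~ (10000000000/387420489)^(20n) · sqrt(5/(9π·20n)).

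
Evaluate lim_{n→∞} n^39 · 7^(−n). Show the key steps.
lim = 0

Exponentials with base > 1 dominate every fixed polynomial: for any fixed c, n^c / 7^n → 0 as n → ∞ (e.g. by the ratio test, or by writing 7^n = e^(n ln 7) and noting e^(n ln 7) / n^c → ∞). Hence n^39 · 7^(−n) = n^39 / 7^n → 0.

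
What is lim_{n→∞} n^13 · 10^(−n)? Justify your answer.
lim = 0

Exponentials with base > 1 dominate every fixed polynomial: for any fixed c, n^c / 10^n → 0 as n → ∞ (e.g. by the ratio test, or by writing 10^n = e^(n ln 10) and noting e^(n ln 10) / n^c → ∞). Hence n^13 · 10^(−n) = n^13 / 10^n → 0.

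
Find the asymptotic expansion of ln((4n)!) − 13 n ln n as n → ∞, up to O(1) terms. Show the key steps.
ln((4n)!) − 13 n ln n = −9 n ln n + 4(ln 4 − 1) n + (1/2) ln(2π·4n) + O(1/n)

Stirling: ln((4n)!) = 4n ln(4n) − 4n + (1/2) ln(2π·4n) + O(1/n).
Expand 4n ln(4n) = 4n (ln n + ln 4) = 4n ln n + 4n ln 4.
Subtract 13n ln n: leading term is (4 − 13) n ln n = −9 n ln n. The next term is 4n ln 4 − 4n = 4(ln 4 − 1) n. Then the (1/2) ln(2π·4n) correction.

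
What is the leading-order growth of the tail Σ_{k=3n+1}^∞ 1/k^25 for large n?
Σ_{k>3n} 1/k^25 ~ 1/(24 · (3n)^24)

Compare to the integral: ∫_{3n}^∞ x^(−25) dx = [−x^(−24)/24]_{3n}^∞ = 1/((25−1)·(3n)^24). Euler-Maclaurin then gives
  Σ_{k>3n} 1/k^25 = ∫_{3n}^∞ dx/x^25 − 1/(2·(3n)^25) + O(1/(3n)^26).
(Equivalently this is ζ(25) − Σ_{k≤3n} 1/k^25.)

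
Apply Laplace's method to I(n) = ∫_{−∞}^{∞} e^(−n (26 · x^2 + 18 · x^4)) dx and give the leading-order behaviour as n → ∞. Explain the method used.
I(n) ~ sqrt(π/(26n))

φ(x) = 26 · x^2 + 18 · x^4 has its unique global minimum at x* = 0 (since φ'(x) = 52x + 72x^3 = 0 only at x = 0 for real x with both coefficients positive, and φ → ∞ as |x| → ∞). At x* = 0, φ(0) = 0 and φ''(0) = 52. Laplace's method then gives
  I(n) ~ sqrt(2π / (n · φ''(0))) · e^(−n φ(0)) = sqrt(2π / (52n)) = sqrt(π/(26n)).
The 18 · x^4 term contributes only at subleading order (an O(1/n) relative correction).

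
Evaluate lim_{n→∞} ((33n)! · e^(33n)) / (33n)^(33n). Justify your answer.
lim = ∞

Stirling: (33n)! ~ sqrt(2π·33n) · (33n/e)^(33n). Hence
  (33n)! · e^(33n) / (33n)^(33n) ~ sqrt(2π·33n) = sqrt(2π·33) · sqrt(n) → ∞.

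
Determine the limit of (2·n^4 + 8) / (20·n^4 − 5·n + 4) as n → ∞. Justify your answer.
lim = 2/20 = 1/10

For large n the leading n^4 terms dominate both numerator and denominator. Dividing top and bottom by n^4, every other term tends to 0, leaving 2/20 = 1/10.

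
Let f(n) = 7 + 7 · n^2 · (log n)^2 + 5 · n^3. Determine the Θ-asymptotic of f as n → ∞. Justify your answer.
f(n) ∈ Θ(n^3)

Compare the terms by growth order. For large n, n^a · (log n)^b dominates n^a' · (log n)^b' iff a > a', or (a = a' and b > b'). Ranking the 3 terms shows the dominant one is 5 · n^3. Hence f(n) ∈ Θ(n^3).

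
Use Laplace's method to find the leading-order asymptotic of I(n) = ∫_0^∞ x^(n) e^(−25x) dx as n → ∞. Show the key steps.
I(n) ~ (sqrt(2π·n) / 25) · (n/(25e))^(n)

Write the integrand as exp(n ln x − 25x) and set f(x) = n ln x − 25x. Then f'(x) = n/x − 25 = 0 at x* = n/25, and f''(x*) = −n/x*^2 = −25^2/(n). Laplace's method (interior maximum) gives
  I(n) ~ e^(f(x*)) · sqrt(2π / |f''(x*)|)
        = exp(n ln(n/25) − n) · sqrt(2π · n / 25^2)
        = (n/25)^(n) e^(−n) · sqrt(2π·n) / 25
        = (sqrt(2π·n) / 25) · (n/(25e))^(n).
This matches Γ(n+1)/25^(n+1) with Stirling applied to Γ.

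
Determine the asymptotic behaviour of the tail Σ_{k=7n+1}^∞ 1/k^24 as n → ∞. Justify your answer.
Σ_{k>7n} 1/k^24 ~ 1/(23 · (7n)^23)

Compare to the integral: ∫_{7n}^∞ x^(−24) dx = [−x^(−23)/23]_{7n}^∞ = 1/((24−1)·(7n)^23). Euler-Maclaurin then gives
  Σ_{k>7n} 1/k^24 = ∫_{7n}^∞ dx/x^24 − 1/(2·(7n)^24) + O(1/(7n)^25).
(Equivalently this is ζ(24) − Σ_{k≤7n} 1/k^24.)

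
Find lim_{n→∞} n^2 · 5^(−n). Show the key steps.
lim = 0

Exponentials with base > 1 dominate every fixed polynomial: for any fixed c, n^c / 5^n → 0 as n → ∞ (e.g. by the ratio test, or by writing 5^n = e^(n ln 5) and noting e^(n ln 5) / n^c → ∞). Hence n^2 · 5^(−n) = n^2 / 5^n → 0.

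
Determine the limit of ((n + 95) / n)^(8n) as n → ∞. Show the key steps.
lim = e^760

Rewrite as (1 + 95/n)^(8n). By the standard limit (1 + x/n)^n → e^x, we have (1 + 95/n)^n → e^95, and raising to the 8th power gives e^760.
More precisely, ln[(1 + 95/n)^(8n)] = 8n · ln(1 + 95/n) = 8n · (95/n + O(1/n^2)) = 760 + O(1/n) → 760.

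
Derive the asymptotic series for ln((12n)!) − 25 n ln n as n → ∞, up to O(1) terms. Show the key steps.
ln((12n)!) − 25 n ln n = −13 n ln n + 12(ln 12 − 1) n + (1/2) ln(2π·12n) + O(1/n)

Stirling: ln((12n)!) = 12n ln(12n) − 12n + (1/2) ln(2π·12n) + O(1/n).
Expand 12n ln(12n) = 12n (ln n + ln 12) = 12n ln n + 12n ln 12.
Subtract 25n ln n: leading term is (12 − 25) n ln n = −13 n ln n. The next term is 12n ln 12 − 12n = 12(ln 12 − 1) n. Then the (1/2) ln(2π·12n) correction.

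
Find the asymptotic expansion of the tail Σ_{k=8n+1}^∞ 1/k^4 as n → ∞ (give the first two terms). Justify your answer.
Σ_{k>8n} 1/k^4 = 1/(3 · (8n)^3) − 1/(2 · (8n)^4) + O(1/(8n)^5)

Compare to the integral: ∫_{8n}^∞ x^(−4) dx = [−x^(−3)/3]_{8n}^∞ = 1/((4−1)·(8n)^3). The Euler-Maclaurin correction adds −f(8n)/2 = −1/(2·(8n)^4). Euler-Maclaurin then gives
  Σ_{k>8n} 1/k^4 = ∫_{8n}^∞ dx/x^4 − 1/(2·(8n)^4) + O(1/(8n)^5).
(Equivalently this is ζ(4) − Σ_{k≤8n} 1/k^4.)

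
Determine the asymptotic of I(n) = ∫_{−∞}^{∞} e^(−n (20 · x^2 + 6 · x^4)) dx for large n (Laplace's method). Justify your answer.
I(n) ~ sqrt(π/(20n))

φ(x) = 20 · x^2 + 6 · x^4 has its unique global minimum at x* = 0 (since φ'(x) = 40x + 24x^3 = 0 only at x = 0 for real x with both coefficients positive, and φ → ∞ as |x| → ∞). At x* = 0, φ(0) = 0 and φ''(0) = 40. Laplace's method then gives
  I(n) ~ sqrt(2π / (n · φ''(0))) · e^(−n φ(0)) = sqrt(2π / (40n)) = sqrt(π/(20n)).
The 6 · x^4 term contributes only at subleading order (an O(1/n) relative correction).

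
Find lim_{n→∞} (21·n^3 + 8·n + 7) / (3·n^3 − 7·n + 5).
lim = 21/3 = 7

For large n the leading n^3 terms dominate both numerator and denominator. Dividing top and bottom by n^3, every other term tends to 0, leaving 21/3 = 7.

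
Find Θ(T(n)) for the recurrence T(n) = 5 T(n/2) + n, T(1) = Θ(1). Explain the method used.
T(n) = Θ(n^(log_2 5))

Master theorem: compare f(n) = n to n^(log_2 5) where log_2 5 ≈ 2.322. Since 1 < log_2 5, we have f(n) = O(n^(log_2 5 − ε)) for some ε > 0 — Case 1. Hence T(n) = Θ(n^(log_2 5)).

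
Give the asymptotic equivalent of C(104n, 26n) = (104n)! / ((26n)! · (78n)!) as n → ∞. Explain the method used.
C(104n, 26n) ~ (256/27)^(26n) · sqrt(2/(3π·26n))

Write N = 26n. Apply Stirling to each factorial:
  (4N)! ~ sqrt(2π·4N) · (4N/e)^(4N),
  N! ~ sqrt(2π N) · (N/e)^N,
  (3N)! ~ sqrt(2π·3N) · (3N/e)^(3N).
The exponential factors combine to (4N)^(4N) / (N^N · (3N)^(3N)) = 4^(4N)/3^(3N) = (4^4/3^3)^N = (256/27)^N.
The square-root prefactors combine to sqrt(2π·4N) / (sqrt(2π N)·sqrt(2π·3N)) = sqrt(4 / (2π·3·N)) = sqrt(2/(3π·26n)).
Substituting N = 26n: C(104n, 26n) ~ (256/27)^(26n) · sqrt(2/(3π·26n)).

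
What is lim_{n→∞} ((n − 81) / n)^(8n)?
lim = e^(−648)

Rewrite as (1 − 81/n)^(8n). By the standard limit (1 + x/n)^n → e^x, we have (1 − 81/n)^n → e^(−81), and raising to the 8th power gives e^(−648).
More precisely, ln[(1 − 81/n)^(8n)] = 8n · ln(1 − 81/n) = 8n · (-81/n + O(1/n^2)) = -648 + O(1/n) → -648.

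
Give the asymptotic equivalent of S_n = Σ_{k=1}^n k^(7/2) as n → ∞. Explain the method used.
S_n ~ (2/9) · n^(9/2)

Integral comparison: Σ_{k=1}^n k^(7/2) = ∫_0^n x^(7/2) dx + O(n^(7/2)). The integral is n^(1 + 7/2) / (1 + 7/2) = n^((7+2)/2) / ((7+2)/2) = (2/9) · n^(9/2).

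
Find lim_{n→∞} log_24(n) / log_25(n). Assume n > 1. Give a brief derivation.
lim = ln(25) / ln(24) = log_24(25)

Change of base: log_24(n) = ln n / ln 24 and log_25(n) = ln n / ln 25. The ratio is (ln n / ln 24) · (ln 25 / ln n) = ln 25 / ln 24, a constant independent of n. So the limit is ln 25 / ln 24 = log_24(25).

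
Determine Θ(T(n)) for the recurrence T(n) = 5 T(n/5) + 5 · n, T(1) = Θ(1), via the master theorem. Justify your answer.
T(n) = Θ(n log n)

log_5 5 = 1, and f(n) = 5 · n = Θ(n^(log_5 5)). This is Case 2 of the master theorem: T(n) = Θ(f(n) · log n) = Θ(n log n).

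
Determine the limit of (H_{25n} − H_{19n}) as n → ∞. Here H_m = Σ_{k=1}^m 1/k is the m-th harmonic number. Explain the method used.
lim = ln(25/19)

Euler-Maclaurin gives H_m = ln m + γ + 1/(2m) + O(1/m^2). The γ and O(1/m) terms cancel in the difference:
  H_{25n} − H_{19n} = ln(25n) − ln(19n) + O(1/n) = ln(25/19) + O(1/n).
Hence the limit is ln(25/19).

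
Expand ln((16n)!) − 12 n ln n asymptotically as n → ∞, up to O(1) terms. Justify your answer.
ln((16n)!) − 12 n ln n = 4 n ln n + 16(ln 16 − 1) n + (1/2) ln(2π·16n) + O(1/n)

Stirling: ln((16n)!) = 16n ln(16n) − 16n + (1/2) ln(2π·16n) + O(1/n).
Expand 16n ln(16n) = 16n (ln n + ln 16) = 16n ln n + 16n ln 16.
Subtract 12n ln n: leading term is (16 − 12) n ln n = 4 n ln n. The next term is 16n ln 16 − 16n = 16(ln 16 − 1) n. Then the (1/2) ln(2π·16n) correction.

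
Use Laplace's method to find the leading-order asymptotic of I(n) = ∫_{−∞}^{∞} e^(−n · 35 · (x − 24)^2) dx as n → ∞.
I(n) = sqrt(π/(35n))

Here φ(x) = 35 · (x − 24)^2 has its unique minimum at x* = 24 with φ(x*) = 0 and φ''(x*) = 70. Laplace's method gives
  I(n) ~ e^(−n φ(x*)) · sqrt(2π / (n · φ''(x*))) = sqrt(2π / (70n)) = sqrt(π/(35n)).
This is exact: substituting u = (x − 24)·sqrt(35n) gives I(n) = (1/sqrt(35n)) ∫_{−∞}^{∞} e^(−u^2) du = sqrt(π/(35n)).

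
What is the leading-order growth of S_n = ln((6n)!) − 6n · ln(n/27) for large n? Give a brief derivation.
S_n ~ 6n · (ln 162 − 1) + O(ln n)

Stirling: ln((6n)!) = 6n ln(6n) − 6n + O(ln n).
  S_n = 6n ln(6n) − 6n − 6n ln(n/27) + O(ln n)
      = 6n ln(6n) − 6n ln n + 6n ln 27 − 6n + O(ln n)
      = 6n ln 6 + 6n ln 27 − 6n + O(ln n)
      = 6n (ln 162 − 1) + O(ln n).
Numerically ln(162) − 1 ≈ 4.0876.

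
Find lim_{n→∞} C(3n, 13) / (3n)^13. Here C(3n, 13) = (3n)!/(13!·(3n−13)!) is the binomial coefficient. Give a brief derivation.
lim = 1/13! = 1/6227020800

With N = 3n → ∞: C(N, 13) / N^13 = [N(N−1)…(N−12)] / (13! · N^13) = (1/13!) · 1 · (1 − 1/(3n)) · … · (1 − 12/(3n)). Each factor → 1 as N → ∞, so the limit is 1/13! = 1/6227020800.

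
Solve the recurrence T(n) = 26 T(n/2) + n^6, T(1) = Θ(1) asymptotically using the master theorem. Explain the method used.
T(n) = Θ(n^6)

log_2 26 ≈ 4.700. f(n) = n^6 dominates n^(log_2 26) since 6 > 4.700, and the regularity condition a·f(n/b) = 26·(n/2)^6 = (26/64)·n^6 ≤ c·f(n) holds with c = 26/64 ≈ 0.406 < 1. So this is Case 3: T(n) = Θ(f(n)) = Θ(n^6).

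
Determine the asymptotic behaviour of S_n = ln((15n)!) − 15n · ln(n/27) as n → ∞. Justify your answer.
S_n ~ 15n · (ln 405 − 1) + O(ln n)

Stirling: ln((15n)!) = 15n ln(15n) − 15n + O(ln n).
  S_n = 15n ln(15n) − 15n − 15n ln(n/27) + O(ln n)
      = 15n ln(15n) − 15n ln n + 15n ln 27 − 15n + O(ln n)
      = 15n ln 15 + 15n ln 27 − 15n + O(ln n)
      = 15n (ln 405 − 1) + O(ln n).
Numerically ln(405) − 1 ≈ 5.0039.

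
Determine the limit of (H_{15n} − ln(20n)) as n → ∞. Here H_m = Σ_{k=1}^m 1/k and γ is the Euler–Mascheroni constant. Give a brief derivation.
lim = ln(3/4) + γ

By Euler-Maclaurin, H_m = ln m + γ + O(1/m). So
  H_{15n} − ln(20n) = ln(15n) + γ − ln(20n) + O(1/n)
                       = ln(15/20) + γ + O(1/n).
Hence the limit is ln(15/20) + γ (= ln(3/4)).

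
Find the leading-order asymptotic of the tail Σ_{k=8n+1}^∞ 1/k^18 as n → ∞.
Σ_{k>8n} 1/k^18 ~ 1/(17 · (8n)^17)

Compare to the integral: ∫_{8n}^∞ x^(−18) dx = [−x^(−17)/17]_{8n}^∞ = 1/((18−1)·(8n)^17). Euler-Maclaurin then gives
  Σ_{k>8n} 1/k^18 = ∫_{8n}^∞ dx/x^18 − 1/(2·(8n)^18) + O(1/(8n)^19).
(Equivalently this is ζ(18) − Σ_{k≤8n} 1/k^18.)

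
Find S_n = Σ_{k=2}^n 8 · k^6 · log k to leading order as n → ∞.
S_n ~ 8 · n^7 log n / 7 − 8 · n^7 / 49

By integral comparison, S_n = ∫_1^n 8 · x^6 · log x dx + O(n^6 · log n). For the integral, ∫ x^6 log x dx = n^7 log n / 7 − n^7/49 (integration by parts). Hence S_n ~ 8 · n^7 log n / 7 − 8 · n^7 / 49.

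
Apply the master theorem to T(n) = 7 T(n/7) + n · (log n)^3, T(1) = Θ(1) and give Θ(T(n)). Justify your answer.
T(n) = Θ(n · (log n)^4)

Here log_7 7 = 1 and f(n) = n · (log n)^3 = Θ(n^(log_7 7) · (log n)^3). This is the extended Case 2 of the master theorem (f matches the critical exponent up to log factors), giving T(n) = Θ(n^(log_7 7) · (log n)^(3+1)) = Θ(n · (log n)^4).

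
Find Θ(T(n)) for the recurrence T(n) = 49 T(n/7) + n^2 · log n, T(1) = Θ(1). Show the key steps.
T(n) = Θ(n^2 · (log n)^2)

Here log_7 49 = 2 and f(n) = n^2 · log n = Θ(n^(log_7 49) · (log n)^1). This is the extended Case 2 of the master theorem (f matches the critical exponent up to log factors), giving T(n) = Θ(n^(log_7 49) · (log n)^(1+1)) = Θ(n^2 · (log n)^2).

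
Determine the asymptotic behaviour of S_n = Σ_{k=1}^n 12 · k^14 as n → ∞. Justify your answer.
S_n ~ 4 · n^15 / 5

By integral comparison (Euler-Maclaurin), Σ_{k=1}^n 12 · k^14 = 12 · ∫_0^n x^14 dx + O(n^14) = 12 · n^15/15 = 4 · n^15 / 5 + O(n^14). (Equivalently, Faulhaber's formula gives the same leading term.)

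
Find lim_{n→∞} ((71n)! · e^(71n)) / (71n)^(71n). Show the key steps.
lim = ∞

Stirling: (71n)! ~ sqrt(2π·71n) · (71n/e)^(71n). Hence
  (71n)! · e^(71n) / (71n)^(71n) ~ sqrt(2π·71n) = sqrt(2π·71) · sqrt(n) → ∞.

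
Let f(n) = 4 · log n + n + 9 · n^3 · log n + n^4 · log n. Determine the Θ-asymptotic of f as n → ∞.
f(n) ∈ Θ(n^4 · log n)

Compare the terms by growth order. For large n, n^a · (log n)^b dominates n^a' · (log n)^b' iff a > a', or (a = a' and b > b'). Ranking the 4 terms shows the dominant one is n^4 · log n. Hence f(n) ∈ Θ(n^4 · log n).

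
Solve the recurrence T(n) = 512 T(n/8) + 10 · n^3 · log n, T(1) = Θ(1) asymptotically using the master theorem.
T(n) = Θ(n^3 · (log n)^2)

Here log_8 512 = 3 and f(n) = 10 · n^3 · log n = Θ(n^(log_8 512) · (log n)^1). This is the extended Case 2 of the master theorem (f matches the critical exponent up to log factors), giving T(n) = Θ(n^(log_8 512) · (log n)^(1+1)) = Θ(n^3 · (log n)^2).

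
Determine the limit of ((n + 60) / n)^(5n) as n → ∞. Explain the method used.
lim = e^300

Rewrite as (1 + 60/n)^(5n). By the standard limit (1 + x/n)^n → e^x, we have (1 + 60/n)^n → e^60, and raising to the 5th power gives e^300.
More precisely, ln[(1 + 60/n)^(5n)] = 5n · ln(1 + 60/n) = 5n · (60/n + O(1/n^2)) = 300 + O(1/n) → 300.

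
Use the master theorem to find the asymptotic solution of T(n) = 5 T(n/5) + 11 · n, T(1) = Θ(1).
T(n) = Θ(n log n)

log_5 5 = 1, and f(n) = 11 · n = Θ(n^(log_5 5)). This is Case 2 of the master theorem: T(n) = Θ(f(n) · log n) = Θ(n log n).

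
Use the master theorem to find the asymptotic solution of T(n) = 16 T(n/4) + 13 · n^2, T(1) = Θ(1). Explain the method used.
T(n) = Θ(n^2 log n)

log_4 16 = 2, and f(n) = 13 · n^2 = Θ(n^(log_4 16)). This is Case 2 of the master theorem: T(n) = Θ(f(n) · log n) = Θ(n^2 log n).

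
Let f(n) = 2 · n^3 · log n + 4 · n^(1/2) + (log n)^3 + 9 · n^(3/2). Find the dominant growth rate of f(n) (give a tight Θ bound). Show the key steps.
f(n) ∈ Θ(n^3 · log n)

Compare the terms by growth order. For large n, n^a · (log n)^b dominates n^a' · (log n)^b' iff a > a', or (a = a' and b > b'). Ranking the 4 terms shows the dominant one is 2 · n^3 · log n. Hence f(n) ∈ Θ(n^3 · log n).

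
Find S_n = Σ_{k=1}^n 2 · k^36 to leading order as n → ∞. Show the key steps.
S_n ~ 2 · n^37 / 37

By integral comparison (Euler-Maclaurin), Σ_{k=1}^n 2 · k^36 = 2 · ∫_0^n x^36 dx + O(n^36) = 2 · n^37/37 + O(n^36). (Equivalently, Faulhaber's formula gives the same leading term.)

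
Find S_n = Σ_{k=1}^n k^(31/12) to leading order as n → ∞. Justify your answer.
S_n ~ (12/43) · n^(43/12)

Integral comparison: Σ_{k=1}^n k^(31/12) = ∫_0^n x^(31/12) dx + O(n^(31/12)). The integral is n^(1 + 31/12) / (1 + 31/12) = n^((31+12)/12) / ((31+12)/12) = (12/43) · n^(43/12).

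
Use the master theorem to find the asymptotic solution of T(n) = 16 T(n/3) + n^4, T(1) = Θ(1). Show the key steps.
T(n) = Θ(n^4)

log_3 16 ≈ 2.524. f(n) = n^4 dominates n^(log_3 16) since 4 > 2.524, and the regularity condition a·f(n/b) = 16·(n/3)^4 = (16/81)·n^4 ≤ c·f(n) holds with c = 16/81 ≈ 0.198 < 1. So this is Case 3: T(n) = Θ(f(n)) = Θ(n^4).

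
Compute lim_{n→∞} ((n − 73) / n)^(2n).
lim = e^(−146)

Rewrite as (1 − 73/n)^(2n). By the standard limit (1 + x/n)^n → e^x, we have (1 − 73/n)^n → e^(−73), and raising to the 2nd power gives e^(−146).
More precisely, ln[(1 − 73/n)^(2n)] = 2n · ln(1 − 73/n) = 2n · (-73/n + O(1/n^2)) = -146 + O(1/n) → -146.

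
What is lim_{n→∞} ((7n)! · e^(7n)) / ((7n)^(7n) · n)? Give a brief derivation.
lim = 0

Stirling: (7n)! ~ sqrt(2π·7n) · (7n/e)^(7n). Hence
  (7n)! · e^(7n) / (7n)^(7n) ~ sqrt(2π·7n).
Dividing by n: sqrt(2π·7n) / n = sqrt(2π·7) · n^((1−2)/2), so the expression behaves like sqrt(2π·7) · n^((1−2)/2) → 0.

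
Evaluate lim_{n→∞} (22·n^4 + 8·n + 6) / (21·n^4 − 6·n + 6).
lim = 22/21

For large n the leading n^4 terms dominate both numerator and denominator. Dividing top and bottom by n^4, every other term tends to 0, leaving 22/21.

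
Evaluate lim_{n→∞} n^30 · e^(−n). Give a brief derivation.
lim = 0

Exponentials with base > 1 dominate every fixed polynomial: for any fixed c, n^c / e^n → 0 as n → ∞ (e.g. by the ratio test, or since e^n grows faster than any power of n). Hence n^30 · e^(−n) = n^30 / e^n → 0.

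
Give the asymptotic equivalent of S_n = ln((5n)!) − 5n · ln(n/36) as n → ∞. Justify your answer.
S_n ~ 5n · (ln 180 − 1) + O(ln n)

Stirling: ln((5n)!) = 5n ln(5n) − 5n + O(ln n).
  S_n = 5n ln(5n) − 5n − 5n ln(n/36) + O(ln n)
      = 5n ln(5n) − 5n ln n + 5n ln 36 − 5n + O(ln n)
      = 5n ln 5 + 5n ln 36 − 5n + O(ln n)
      = 5n (ln 180 − 1) + O(ln n).
Numerically ln(180) − 1 ≈ 4.1930.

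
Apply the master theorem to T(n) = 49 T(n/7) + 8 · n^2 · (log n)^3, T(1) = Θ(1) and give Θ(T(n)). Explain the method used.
T(n) = Θ(n^2 · (log n)^4)

Here log_7 49 = 2 and f(n) = 8 · n^2 · (log n)^3 = Θ(n^(log_7 49) · (log n)^3). This is the extended Case 2 of the master theorem (f matches the critical exponent up to log factors), giving T(n) = Θ(n^(log_7 49) · (log n)^(3+1)) = Θ(n^2 · (log n)^4).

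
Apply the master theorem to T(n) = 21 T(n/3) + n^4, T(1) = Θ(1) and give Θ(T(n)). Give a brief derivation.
T(n) = Θ(n^4)

log_3 21 ≈ 2.771. f(n) = n^4 dominates n^(log_3 21) since 4 > 2.771, and the regularity condition a·f(n/b) = 21·(n/3)^4 = (21/81)·n^4 ≤ c·f(n) holds with c = 21/81 ≈ 0.259 < 1. So this is Case 3: T(n) = Θ(f(n)) = Θ(n^4).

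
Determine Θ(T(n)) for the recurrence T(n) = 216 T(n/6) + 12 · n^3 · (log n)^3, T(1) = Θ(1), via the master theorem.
T(n) = Θ(n^3 · (log n)^4)

Here log_6 216 = 3 and f(n) = 12 · n^3 · (log n)^3 = Θ(n^(log_6 216) · (log n)^3). This is the extended Case 2 of the master theorem (f matches the critical exponent up to log factors), giving T(n) = Θ(n^(log_6 216) · (log n)^(3+1)) = Θ(n^3 · (log n)^4).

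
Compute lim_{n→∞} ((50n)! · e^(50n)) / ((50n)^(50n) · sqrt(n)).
lim = sqrt(2π·50)

Stirling: (50n)! ~ sqrt(2π·50n) · (50n/e)^(50n). Hence
  (50n)! · e^(50n) / (50n)^(50n) ~ sqrt(2π·50n).
Dividing by sqrt(n): sqrt(2π·50n) / sqrt(n) = sqrt(2π·50) · n^((1−1)/2), so the limit is sqrt(2π·50).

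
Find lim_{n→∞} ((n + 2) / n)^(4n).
lim = e^8

Rewrite as (1 + 2/n)^(4n). By the standard limit (1 + x/n)^n → e^x, we have (1 + 2/n)^n → e^2, and raising to the 4th power gives e^8.
More precisely, ln[(1 + 2/n)^(4n)] = 4n · ln(1 + 2/n) = 4n · (2/n + O(1/n^2)) = 8 + O(1/n) → 8.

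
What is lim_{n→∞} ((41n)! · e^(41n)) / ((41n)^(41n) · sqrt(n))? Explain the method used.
lim = sqrt(2π·41)

Stirling: (41n)! ~ sqrt(2π·41n) · (41n/e)^(41n). Hence
  (41n)! · e^(41n) / (41n)^(41n) ~ sqrt(2π·41n).
Dividing by sqrt(n): sqrt(2π·41n) / sqrt(n) = sqrt(2π·41) · n^((1−1)/2), so the limit is sqrt(2π·41).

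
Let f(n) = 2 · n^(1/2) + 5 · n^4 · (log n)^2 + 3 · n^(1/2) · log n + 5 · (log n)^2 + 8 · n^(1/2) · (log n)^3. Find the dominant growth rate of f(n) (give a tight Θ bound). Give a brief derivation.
f(n) ∈ Θ(n^4 · (log n)^2)

Compare the terms by growth order. For large n, n^a · (log n)^b dominates n^a' · (log n)^b' iff a > a', or (a = a' and b > b'). Ranking the 5 terms shows the dominant one is 5 · n^4 · (log n)^2. Hence f(n) ∈ Θ(n^4 · (log n)^2).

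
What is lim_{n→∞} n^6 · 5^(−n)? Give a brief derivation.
lim = 0

Exponentials with base > 1 dominate every fixed polynomial: for any fixed c, n^c / 5^n → 0 as n → ∞ (e.g. by the ratio test, or by writing 5^n = e^(n ln 5) and noting e^(n ln 5) / n^c → ∞). Hence n^6 · 5^(−n) = n^6 / 5^n → 0.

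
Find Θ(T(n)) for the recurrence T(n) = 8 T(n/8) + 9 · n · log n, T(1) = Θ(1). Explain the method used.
T(n) = Θ(n · (log n)^2)

Here log_8 8 = 1 and f(n) = 9 · n · log n = Θ(n^(log_8 8) · (log n)^1). This is the extended Case 2 of the master theorem (f matches the critical exponent up to log factors), giving T(n) = Θ(n^(log_8 8) · (log n)^(1+1)) = Θ(n · (log n)^2).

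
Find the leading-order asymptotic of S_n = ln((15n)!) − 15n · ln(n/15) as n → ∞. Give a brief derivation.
S_n ~ 15n · (ln 225 − 1) + O(ln n)

Stirling: ln((15n)!) = 15n ln(15n) − 15n + O(ln n).
  S_n = 15n ln(15n) − 15n − 15n ln(n/15) + O(ln n)
      = 15n ln(15n) − 15n ln n + 15n ln 15 − 15n + O(ln n)
      = 15n ln 15 + 15n ln 15 − 15n + O(ln n)
      = 15n (ln 225 − 1) + O(ln n).
Numerically ln(225) − 1 ≈ 4.4161.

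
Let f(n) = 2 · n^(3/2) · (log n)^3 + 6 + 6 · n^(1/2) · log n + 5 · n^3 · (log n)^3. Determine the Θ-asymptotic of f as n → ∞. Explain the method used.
f(n) ∈ Θ(n^3 · (log n)^3)

Compare the terms by growth order. For large n, n^a · (log n)^b dominates n^a' · (log n)^b' iff a > a', or (a = a' and b > b'). Ranking the 4 terms shows the dominant one is 5 · n^3 · (log n)^3. Hence f(n) ∈ Θ(n^3 · (log n)^3).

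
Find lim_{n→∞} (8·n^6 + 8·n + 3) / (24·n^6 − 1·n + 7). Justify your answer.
lim = 8/24 = 1/3

For large n the leading n^6 terms dominate both numerator and denominator. Dividing top and bottom by n^6, every other term tends to 0, leaving 8/24 = 1/3.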